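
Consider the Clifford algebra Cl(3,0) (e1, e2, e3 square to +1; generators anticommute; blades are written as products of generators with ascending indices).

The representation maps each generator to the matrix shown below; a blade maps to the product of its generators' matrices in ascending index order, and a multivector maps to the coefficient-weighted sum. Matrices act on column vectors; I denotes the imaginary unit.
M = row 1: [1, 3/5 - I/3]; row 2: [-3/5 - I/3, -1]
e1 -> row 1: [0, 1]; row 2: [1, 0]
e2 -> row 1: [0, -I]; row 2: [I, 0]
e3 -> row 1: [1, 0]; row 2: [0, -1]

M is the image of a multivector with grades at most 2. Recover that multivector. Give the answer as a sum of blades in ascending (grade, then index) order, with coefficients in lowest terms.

Method: 1, rho(e1), rho(e2), rho(e3) form a trace-orthogonal basis of the 2x2 complex matrices (tr(X Y) = 2 if X = Y, else 0), so M = m0*1 + m1*rho(e1) + m2*rho(e2) + m3*rho(e3) with m0 = tr(M)/2 = 0, m1 = tr(M rho(e1))/2 = -I/3, m2 = tr(M rho(e2))/2 = 3*I/5, m3 = tr(M rho(e3))/2 = 1.
Multiplying table entries, the bivector images are rho(e1 e2) = I*rho(e3), rho(e1 e3) = -I*rho(e2), rho(e2 e3) = I*rho(e1); with real blade coefficients the real parts of m0..m3 are the coefficients of 1, e1, e2, e3 and the imaginary parts give the bivectors (e2 e3: Im m1, e1 e3: -Im m2, e1 e2: Im m3).
Answer: e3 - 3/5*e1 e3 - 1/3*e2 e3


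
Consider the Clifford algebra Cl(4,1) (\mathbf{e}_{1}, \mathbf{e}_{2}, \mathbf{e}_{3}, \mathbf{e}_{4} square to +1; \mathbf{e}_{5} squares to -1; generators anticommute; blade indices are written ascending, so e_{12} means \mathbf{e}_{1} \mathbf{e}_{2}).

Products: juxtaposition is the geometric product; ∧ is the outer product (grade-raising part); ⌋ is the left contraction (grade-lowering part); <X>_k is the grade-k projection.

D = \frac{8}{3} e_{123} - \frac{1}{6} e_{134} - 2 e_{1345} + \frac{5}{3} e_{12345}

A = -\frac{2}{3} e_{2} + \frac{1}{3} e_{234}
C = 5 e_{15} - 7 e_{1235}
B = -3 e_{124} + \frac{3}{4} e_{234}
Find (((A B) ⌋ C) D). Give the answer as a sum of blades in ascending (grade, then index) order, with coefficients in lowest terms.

step 1: -\frac{1}{4} + e_{13} - 2 e_{14} - \frac{1}{2} e_{34}
step 2: -\frac{5}{4} e_{15} - 7 e_{25} + \frac{7}{4} e_{1235}
step 3: \frac{35}{12} e_{4} + \frac{14}{3} e_{5} - \frac{7}{2} e_{24} + \frac{5}{2} e_{34} - \frac{35}{3} e_{134} - \frac{56}{3} e_{135} + \frac{25}{12} e_{234} + \frac{10}{3} e_{235} + \frac{7}{24} e_{245} - \frac{5}{24} e_{345} - 14 e_{1234} + \frac{7}{6} e_{12345}
Answer: \frac{35}{12} e_{4} + \frac{14}{3} e_{5} - \frac{7}{2} e_{24} + \frac{5}{2} e_{34} - \frac{35}{3} e_{134} - \frac{56}{3} e_{135} + \frac{25}{12} e_{234} + \frac{10}{3} e_{235} + \frac{7}{24} e_{245} - \frac{5}{24} e_{345} - 14 e_{1234} + \frac{7}{6} e_{12345}


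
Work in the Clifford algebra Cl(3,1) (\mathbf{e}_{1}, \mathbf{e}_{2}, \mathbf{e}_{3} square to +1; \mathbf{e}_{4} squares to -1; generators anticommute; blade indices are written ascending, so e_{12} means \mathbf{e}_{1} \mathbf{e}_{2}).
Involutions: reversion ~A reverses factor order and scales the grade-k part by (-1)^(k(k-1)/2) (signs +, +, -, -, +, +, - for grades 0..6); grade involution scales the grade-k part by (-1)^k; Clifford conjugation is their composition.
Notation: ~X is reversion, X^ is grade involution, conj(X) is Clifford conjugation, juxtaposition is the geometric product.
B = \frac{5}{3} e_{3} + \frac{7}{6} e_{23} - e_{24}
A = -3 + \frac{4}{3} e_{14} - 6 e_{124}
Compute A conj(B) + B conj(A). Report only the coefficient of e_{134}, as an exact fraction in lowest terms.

first term: -6 e_{1} + 5 e_{3} + \frac{4}{3} e_{12} + \frac{7}{2} e_{23} - 3 e_{24} + \frac{83}{9} e_{134} - \frac{104}{9} e_{1234}
second term: 6 e_{1} - 5 e_{3} - \frac{4}{3} e_{12} - \frac{7}{2} e_{23} + 3 e_{24} + \frac{83}{9} e_{134} - \frac{104}{9} e_{1234}
Answer: \frac{166}{9}


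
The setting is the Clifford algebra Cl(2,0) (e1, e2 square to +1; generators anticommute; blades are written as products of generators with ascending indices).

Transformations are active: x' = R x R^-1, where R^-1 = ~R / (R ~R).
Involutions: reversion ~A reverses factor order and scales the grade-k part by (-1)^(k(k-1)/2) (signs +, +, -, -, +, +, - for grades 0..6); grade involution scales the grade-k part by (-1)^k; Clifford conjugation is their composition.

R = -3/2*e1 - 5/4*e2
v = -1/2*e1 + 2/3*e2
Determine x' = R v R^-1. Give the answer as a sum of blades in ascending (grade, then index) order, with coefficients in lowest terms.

~R = -3/2*e1 - 5/4*e2, and R ~R = 61/16, so R^-1 = ~R / (61/16).
R v = -1/12 - 13/8*e1 e2
Answer: 69/122*e1 - 112/183*e2


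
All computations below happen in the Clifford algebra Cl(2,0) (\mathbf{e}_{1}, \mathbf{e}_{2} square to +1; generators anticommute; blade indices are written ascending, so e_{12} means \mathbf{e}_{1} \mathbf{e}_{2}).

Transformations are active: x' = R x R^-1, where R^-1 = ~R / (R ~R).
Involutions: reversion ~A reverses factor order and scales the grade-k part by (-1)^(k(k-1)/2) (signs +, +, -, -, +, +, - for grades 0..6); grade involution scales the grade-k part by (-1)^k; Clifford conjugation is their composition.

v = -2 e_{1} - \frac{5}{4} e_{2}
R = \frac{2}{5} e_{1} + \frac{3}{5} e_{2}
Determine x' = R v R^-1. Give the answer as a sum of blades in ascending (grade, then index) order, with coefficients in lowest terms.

~R = \frac{2}{5} e_{1} + \frac{3}{5} e_{2}, and R ~R = \frac{13}{25}, so R^-1 = ~R / (\frac{13}{25}).
R v = -\frac{31}{20} + \frac{7}{10} e_{12}
Answer: -\frac{5}{13} e_{1} - \frac{121}{52} e_{2}


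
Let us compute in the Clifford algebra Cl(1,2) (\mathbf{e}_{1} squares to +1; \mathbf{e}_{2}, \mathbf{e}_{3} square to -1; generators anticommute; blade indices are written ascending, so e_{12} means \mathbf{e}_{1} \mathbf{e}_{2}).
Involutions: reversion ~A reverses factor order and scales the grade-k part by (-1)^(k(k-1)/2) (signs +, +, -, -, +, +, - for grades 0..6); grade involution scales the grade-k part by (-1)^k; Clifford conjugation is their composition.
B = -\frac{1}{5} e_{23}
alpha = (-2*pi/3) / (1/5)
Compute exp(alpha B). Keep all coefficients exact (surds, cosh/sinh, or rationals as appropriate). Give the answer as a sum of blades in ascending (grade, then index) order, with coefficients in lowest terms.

B^2 = (-\frac{1}{5})^2*(e_{23})^2 = \frac{1}{25}*(-1) = -\frac{1}{25} (a basis 2-blade squares to minus the product of its generators' squares).
B^2 = -\frac{1}{25} — since the square is negative, the closed form is circular: l = \frac{1}{5}, alpha*l = - \frac{2 \pi}{3}, so exp(alpha B) = cos(- \frac{2 \pi}{3}) + (sin(- \frac{2 \pi}{3})/(\frac{1}{5}))*B = - \frac{1}{2} + (- \frac{5 \sqrt{3}}{2})*B.
Answer: - \frac{1}{2} + \frac{\sqrt{3}}{2} e_{23}


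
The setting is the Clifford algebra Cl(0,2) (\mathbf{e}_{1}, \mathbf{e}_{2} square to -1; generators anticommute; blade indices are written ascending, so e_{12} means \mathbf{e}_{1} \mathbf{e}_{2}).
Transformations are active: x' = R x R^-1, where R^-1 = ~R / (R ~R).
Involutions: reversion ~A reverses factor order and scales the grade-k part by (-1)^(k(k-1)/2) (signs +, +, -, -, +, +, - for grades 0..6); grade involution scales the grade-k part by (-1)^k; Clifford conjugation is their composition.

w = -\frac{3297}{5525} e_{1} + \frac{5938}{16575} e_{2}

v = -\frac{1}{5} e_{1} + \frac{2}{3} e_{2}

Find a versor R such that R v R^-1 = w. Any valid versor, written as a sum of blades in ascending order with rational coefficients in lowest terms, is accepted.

Equal squares first: v^2 = w^2 = -\frac{109}{225}. Then v + w = -\frac{4402}{5525} e_{1} + \frac{16988}{16575} e_{2} is a versor taking v to w, provided it is invertible.
Answer: -\frac{4402}{5525} e_{1} + \frac{16988}{16575} e_{2}


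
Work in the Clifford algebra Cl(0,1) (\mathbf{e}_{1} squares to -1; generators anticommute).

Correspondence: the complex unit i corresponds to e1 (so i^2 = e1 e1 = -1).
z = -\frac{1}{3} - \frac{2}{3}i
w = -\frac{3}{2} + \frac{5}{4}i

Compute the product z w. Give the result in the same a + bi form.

In blades: z = -\frac{1}{3} - \frac{2}{3} e_{1}, w = -\frac{3}{2} + \frac{5}{4} e_{1}.
Distribute z over w term by term (generator squares from the signature, products reordered to ascending indices): (-\frac{1}{3})*w = \frac{1}{2} - \frac{5}{12} e_{1}; (-\frac{2}{3} e_{1})*w = \frac{5}{6} + e_{1}.
Sum: \frac{4}{3} + \frac{7}{12} e_{1}; translating back through the correspondence:
Answer: \frac{4}{3} + \frac{7}{12}i


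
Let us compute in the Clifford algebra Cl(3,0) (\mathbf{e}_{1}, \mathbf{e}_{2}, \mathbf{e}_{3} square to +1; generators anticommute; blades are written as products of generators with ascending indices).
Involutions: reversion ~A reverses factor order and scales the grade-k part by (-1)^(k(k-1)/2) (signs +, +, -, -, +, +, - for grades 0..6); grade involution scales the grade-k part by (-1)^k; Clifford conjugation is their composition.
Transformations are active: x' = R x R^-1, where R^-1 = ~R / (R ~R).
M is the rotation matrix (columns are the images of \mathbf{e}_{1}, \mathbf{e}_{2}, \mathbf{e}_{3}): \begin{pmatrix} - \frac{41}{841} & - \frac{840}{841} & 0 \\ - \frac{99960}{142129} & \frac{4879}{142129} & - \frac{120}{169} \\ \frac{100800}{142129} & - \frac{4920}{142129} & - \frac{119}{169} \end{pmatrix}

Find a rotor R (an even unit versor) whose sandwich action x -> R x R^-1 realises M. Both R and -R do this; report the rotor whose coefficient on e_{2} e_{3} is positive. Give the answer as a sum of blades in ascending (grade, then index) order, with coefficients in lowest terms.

Method: write R = a + b12*e_{1} e_{2} + b13*e_{1} e_{3} + b23*e_{2} e_{3} with a^2 + b12^2 + b13^2 + b23^2 = 1 (so R^-1 = ~R). Expanding the columns R e_j ~R gives tr M = 4a^2 - 1 and, from the antisymmetric part, M21 - M12 = -4a*b12, M13 - M31 = 4a*b13, M32 - M23 = -4a*b23.
Here tr M = -\frac{102129}{142129}, so a^2 = (1 + tr M)/4 = \frac{10000}{142129} and a = ±\frac{100}{377}. Taking a = \frac{100}{377}: M21 - M12 = \frac{42000}{142129}, M13 - M31 = -\frac{100800}{142129}, M32 - M23 = \frac{96000}{142129}, giving b12 = -\frac{105}{377}, b13 = -\frac{252}{377}, b23 = -\frac{240}{377}, i.e. R = \frac{100}{377} - \frac{105}{377} e_{1} e_{2} - \frac{252}{377} e_{1} e_{3} - \frac{240}{377} e_{2} e_{3}.
Its e_{2} e_{3} coefficient is negative, so report the other preimage -R.
Answer: -\frac{100}{377} + \frac{105}{377} e_{1} e_{2} + \frac{252}{377} e_{1} e_{3} + \frac{240}{377} e_{2} e_{3}. Why the constraint matters: R and -R act identically through the sandwich — M has trace -\frac{102129}{142129} either way — so only the sign condition on e_{2} e_{3} picks one of the two preimages.


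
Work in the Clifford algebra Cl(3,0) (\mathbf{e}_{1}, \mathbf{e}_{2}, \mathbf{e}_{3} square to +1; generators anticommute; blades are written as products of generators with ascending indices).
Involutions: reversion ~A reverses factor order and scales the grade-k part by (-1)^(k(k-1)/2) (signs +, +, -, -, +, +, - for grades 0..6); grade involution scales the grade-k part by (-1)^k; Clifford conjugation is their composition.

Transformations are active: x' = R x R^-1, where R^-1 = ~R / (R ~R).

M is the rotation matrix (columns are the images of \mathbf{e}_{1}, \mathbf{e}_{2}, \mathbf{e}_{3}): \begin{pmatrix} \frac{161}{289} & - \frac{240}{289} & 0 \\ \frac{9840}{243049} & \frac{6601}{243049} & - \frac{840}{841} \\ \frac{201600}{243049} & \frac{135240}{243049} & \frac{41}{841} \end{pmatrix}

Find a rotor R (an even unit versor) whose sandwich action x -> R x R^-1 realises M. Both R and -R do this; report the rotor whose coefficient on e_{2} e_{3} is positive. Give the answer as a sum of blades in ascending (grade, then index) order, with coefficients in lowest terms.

Method: write R = a + b12*e_{1} e_{2} + b13*e_{1} e_{3} + b23*e_{2} e_{3} with a^2 + b12^2 + b13^2 + b23^2 = 1 (so R^-1 = ~R). Expanding the columns R e_j ~R gives tr M = 4a^2 - 1 and, from the antisymmetric part, M21 - M12 = -4a*b12, M13 - M31 = 4a*b13, M32 - M23 = -4a*b23.
Here tr M = \frac{153851}{243049}, so a^2 = (1 + tr M)/4 = \frac{99225}{243049} and a = ±\frac{315}{493}. Taking a = \frac{315}{493}: M21 - M12 = \frac{211680}{243049}, M13 - M31 = -\frac{201600}{243049}, M32 - M23 = \frac{378000}{243049}, giving b12 = -\frac{168}{493}, b13 = -\frac{160}{493}, b23 = -\frac{300}{493}, i.e. R = \frac{315}{493} - \frac{168}{493} e_{1} e_{2} - \frac{160}{493} e_{1} e_{3} - \frac{300}{493} e_{2} e_{3}.
Its e_{2} e_{3} coefficient is negative, so report the other preimage -R.
Answer: -\frac{315}{493} + \frac{168}{493} e_{1} e_{2} + \frac{160}{493} e_{1} e_{3} + \frac{300}{493} e_{2} e_{3}. Key observation: the double cover Spin(3) -> SO(3) sends R and -R to the same matrix (trace \frac{153851}{243049} here), so the stated sign of the e_{2} e_{3} coefficient is what selects one sheet.


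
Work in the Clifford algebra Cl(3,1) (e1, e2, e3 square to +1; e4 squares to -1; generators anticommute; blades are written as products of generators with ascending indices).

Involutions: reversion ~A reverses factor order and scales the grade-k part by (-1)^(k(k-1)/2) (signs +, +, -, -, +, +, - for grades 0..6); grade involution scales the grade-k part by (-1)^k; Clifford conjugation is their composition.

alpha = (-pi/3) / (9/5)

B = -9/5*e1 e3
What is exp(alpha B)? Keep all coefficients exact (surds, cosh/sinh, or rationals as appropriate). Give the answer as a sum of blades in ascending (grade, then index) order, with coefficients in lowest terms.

B^2 = (-9/5)^2*(e1 e3)^2 = 81/25*(-1) = -81/25 (a basis 2-blade squares to minus the product of its generators' squares).
B^2 = -81/25 — the series telescopes trigonometrically here: l = 9/5, alpha*l = -pi/3, so exp(alpha B) = cos(-pi/3) + (sin(-pi/3)/(9/5))*B = 1/2 + (-5*sqrt(3)/18)*B.
Answer: 1/2 + sqrt(3)/2*e1 e3


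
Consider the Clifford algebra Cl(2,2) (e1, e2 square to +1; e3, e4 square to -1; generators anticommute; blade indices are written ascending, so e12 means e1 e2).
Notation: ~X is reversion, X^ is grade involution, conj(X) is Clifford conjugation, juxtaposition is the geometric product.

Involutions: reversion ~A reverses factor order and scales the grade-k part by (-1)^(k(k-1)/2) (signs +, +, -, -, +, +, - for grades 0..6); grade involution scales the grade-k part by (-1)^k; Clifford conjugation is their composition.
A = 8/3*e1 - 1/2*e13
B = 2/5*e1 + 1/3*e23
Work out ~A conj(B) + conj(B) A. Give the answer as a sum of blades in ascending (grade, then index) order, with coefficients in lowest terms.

first term: -16/15 + 1/5*e3 - 1/6*e12 - 8/9*e123
second term: -16/15 + 1/5*e3 - 1/6*e12 - 8/9*e123
Answer: -32/15 + 2/5*e3 - 1/3*e12 - 16/9*e123


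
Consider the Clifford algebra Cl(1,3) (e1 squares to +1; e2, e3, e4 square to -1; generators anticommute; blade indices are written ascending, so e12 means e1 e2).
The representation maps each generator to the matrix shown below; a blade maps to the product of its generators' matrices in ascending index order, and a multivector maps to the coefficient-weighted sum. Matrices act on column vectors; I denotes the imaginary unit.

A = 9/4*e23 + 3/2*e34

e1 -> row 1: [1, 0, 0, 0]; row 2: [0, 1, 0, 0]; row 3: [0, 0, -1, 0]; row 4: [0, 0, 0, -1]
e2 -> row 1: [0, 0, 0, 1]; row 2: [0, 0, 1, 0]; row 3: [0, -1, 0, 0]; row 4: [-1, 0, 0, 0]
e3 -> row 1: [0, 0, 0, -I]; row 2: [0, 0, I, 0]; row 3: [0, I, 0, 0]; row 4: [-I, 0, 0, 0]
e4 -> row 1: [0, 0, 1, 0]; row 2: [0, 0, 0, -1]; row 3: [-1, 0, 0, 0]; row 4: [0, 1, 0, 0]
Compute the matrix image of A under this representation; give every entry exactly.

Bivector images (products of the table entries): rho(e23) = rho(e2)rho(e3) = row 1: [-I, 0, 0, 0]; row 2: [0, I, 0, 0]; row 3: [0, 0, -I, 0]; row 4: [0, 0, 0, I]; rho(e34) = rho(e3)rho(e4) = row 1: [0, -I, 0, 0]; row 2: [-I, 0, 0, 0]; row 3: [0, 0, 0, -I]; row 4: [0, 0, -I, 0].
M = (9/4)*rho(e23) + (3/2)*rho(e34), summed entrywise:
Answer: row 1: [-9*I/4, -3*I/2, 0, 0]; row 2: [-3*I/2, 9*I/4, 0, 0]; row 3: [0, 0, -9*I/4, -3*I/2]; row 4: [0, 0, -3*I/2, 9*I/4]


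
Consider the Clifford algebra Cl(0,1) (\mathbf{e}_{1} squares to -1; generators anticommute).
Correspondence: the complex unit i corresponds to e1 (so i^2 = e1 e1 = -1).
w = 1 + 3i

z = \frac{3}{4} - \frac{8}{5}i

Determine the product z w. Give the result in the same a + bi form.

In blades: z = \frac{3}{4} - \frac{8}{5} e_{1}, w = 1 + 3 e_{1}.
Distribute z over w term by term (generator squares from the signature, products reordered to ascending indices): (\frac{3}{4})*w = \frac{3}{4} + \frac{9}{4} e_{1}; (-\frac{8}{5} e_{1})*w = \frac{24}{5} - \frac{8}{5} e_{1}.
Sum: \frac{111}{20} + \frac{13}{20} e_{1}; translating back through the correspondence:
Answer: \frac{111}{20} + \frac{13}{20}i


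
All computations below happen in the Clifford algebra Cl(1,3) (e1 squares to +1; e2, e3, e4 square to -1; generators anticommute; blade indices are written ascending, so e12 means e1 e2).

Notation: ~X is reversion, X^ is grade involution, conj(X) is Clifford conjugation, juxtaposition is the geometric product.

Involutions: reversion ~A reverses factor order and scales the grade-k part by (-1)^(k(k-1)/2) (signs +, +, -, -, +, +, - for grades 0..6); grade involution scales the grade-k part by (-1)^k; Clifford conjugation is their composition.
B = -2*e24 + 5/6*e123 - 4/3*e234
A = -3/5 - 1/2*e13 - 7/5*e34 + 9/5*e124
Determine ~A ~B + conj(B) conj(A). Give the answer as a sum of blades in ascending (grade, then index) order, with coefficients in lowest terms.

first term: 18/5*e1 - 29/20*e2 - 12/5*e13 - 14/5*e23 - 6/5*e24 - 3/2*e34 + 1/2*e123 - 1/2*e124 - 4/5*e234 - e1234
second term: -18/5*e1 + 29/20*e2 + 12/5*e13 + 14/5*e23 - 6/5*e24 + 3/2*e34 - 1/2*e123 - 1/2*e124 + 4/5*e234 - e1234
Answer: -12/5*e24 - e124 - 2*e1234


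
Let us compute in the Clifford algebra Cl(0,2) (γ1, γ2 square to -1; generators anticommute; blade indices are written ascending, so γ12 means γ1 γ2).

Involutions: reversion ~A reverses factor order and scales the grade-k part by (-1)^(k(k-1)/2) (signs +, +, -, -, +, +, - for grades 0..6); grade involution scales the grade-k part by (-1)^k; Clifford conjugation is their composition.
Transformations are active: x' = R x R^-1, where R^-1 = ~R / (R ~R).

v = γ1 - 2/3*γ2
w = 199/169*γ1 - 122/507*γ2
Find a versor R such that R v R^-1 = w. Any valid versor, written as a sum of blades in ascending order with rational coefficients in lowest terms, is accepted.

Here q(v) = q(w) = -13/9; the classical choice R = v + w = 368/169*γ1 - 460/507*γ2 then realises v -> w under the sandwich.
Answer: 368/169*γ1 - 460/507*γ2


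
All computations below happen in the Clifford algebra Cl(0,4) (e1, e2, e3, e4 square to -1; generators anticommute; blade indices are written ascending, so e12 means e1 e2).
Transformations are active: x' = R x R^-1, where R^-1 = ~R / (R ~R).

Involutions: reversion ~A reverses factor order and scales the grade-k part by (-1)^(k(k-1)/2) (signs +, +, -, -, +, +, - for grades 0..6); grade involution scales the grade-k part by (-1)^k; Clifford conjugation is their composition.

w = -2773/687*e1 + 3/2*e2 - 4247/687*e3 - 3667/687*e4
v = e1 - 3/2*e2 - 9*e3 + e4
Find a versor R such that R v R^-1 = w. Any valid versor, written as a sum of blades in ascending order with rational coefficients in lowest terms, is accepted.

The midline construction: v and w both square to -341/4, so reflecting in their sum -2086/687*e1 - 10430/687*e3 - 2980/687*e4 exchanges them.
Answer: -2086/687*e1 - 10430/687*e3 - 2980/687*e4


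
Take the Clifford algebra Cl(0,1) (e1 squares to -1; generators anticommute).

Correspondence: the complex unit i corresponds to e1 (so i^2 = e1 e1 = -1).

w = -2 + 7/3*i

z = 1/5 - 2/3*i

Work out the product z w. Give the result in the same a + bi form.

In blades: z = 1/5 - 2/3*e1, w = -2 + 7/3*e1.
Distribute z over w term by term (generator squares from the signature, products reordered to ascending indices): (1/5)*w = -2/5 + 7/15*e1; (-2/3*e1)*w = 14/9 + 4/3*e1.
Sum: 52/45 + 9/5*e1; translating back through the correspondence:
Answer: 52/45 + 9/5*i


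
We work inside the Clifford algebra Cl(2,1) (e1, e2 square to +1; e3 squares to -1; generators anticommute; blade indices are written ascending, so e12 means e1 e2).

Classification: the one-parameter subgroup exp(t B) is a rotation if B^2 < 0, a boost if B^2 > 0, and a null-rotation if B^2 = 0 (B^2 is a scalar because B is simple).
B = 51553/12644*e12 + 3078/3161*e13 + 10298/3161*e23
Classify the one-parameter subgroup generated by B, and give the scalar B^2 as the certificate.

B^2 term by term: the squares give (51553/12644)^2*(e12)^2 + (3078/3161)^2*(e13)^2 + (10298/3161)^2*(e23)^2 = 2657711809/159870736*(-1) + 9474084/9991921*(+1) + 106048804/9991921*(+1) = -81/16 (each basis 2-blade squares to minus the product of its generators' squares); cross terms between blades sharing an index anticommute and cancel. So B^2 = -81/16.
Answer: rotation, certificate B^2 = -81/16. Key observation: B^2 = -81/16 is a conjugation invariant, so its sign decides the class regardless of the surface form of B.


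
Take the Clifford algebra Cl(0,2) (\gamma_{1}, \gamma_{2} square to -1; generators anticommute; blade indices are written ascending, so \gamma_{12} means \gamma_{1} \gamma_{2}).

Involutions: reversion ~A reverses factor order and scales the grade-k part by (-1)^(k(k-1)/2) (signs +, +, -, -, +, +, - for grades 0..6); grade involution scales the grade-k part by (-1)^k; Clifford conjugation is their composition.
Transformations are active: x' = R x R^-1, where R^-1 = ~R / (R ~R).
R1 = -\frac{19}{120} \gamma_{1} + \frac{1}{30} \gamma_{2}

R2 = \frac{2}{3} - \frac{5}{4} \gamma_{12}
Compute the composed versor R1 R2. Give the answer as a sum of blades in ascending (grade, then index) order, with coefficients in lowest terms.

Distribute over the terms of R1 (each basis-blade product reordered to ascending indices, repeated generators contracted through their squares):
(-\frac{19}{120} \gamma_{1}) R2 = -\frac{19}{180} \gamma_{1} - \frac{19}{96} \gamma_{2}
(\frac{1}{30} \gamma_{2}) R2 = -\frac{1}{24} \gamma_{1} + \frac{1}{45} \gamma_{2}
Summing the partial products and collecting blades:
Answer: -\frac{53}{360} \gamma_{1} - \frac{253}{1440} \gamma_{2}


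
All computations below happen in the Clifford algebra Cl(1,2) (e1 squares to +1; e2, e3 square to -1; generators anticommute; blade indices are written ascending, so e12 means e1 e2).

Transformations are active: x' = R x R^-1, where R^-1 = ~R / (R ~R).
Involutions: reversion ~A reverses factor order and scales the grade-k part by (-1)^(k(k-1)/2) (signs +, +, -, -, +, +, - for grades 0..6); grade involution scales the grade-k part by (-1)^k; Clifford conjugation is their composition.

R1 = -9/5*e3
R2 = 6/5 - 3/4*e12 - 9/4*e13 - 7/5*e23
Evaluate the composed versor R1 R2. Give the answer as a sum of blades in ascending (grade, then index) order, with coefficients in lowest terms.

Distribute over the terms of R1 (each basis-blade product reordered to ascending indices, repeated generators contracted through their squares):
(-9/5*e3) R2 = 81/20*e1 + 63/25*e2 - 54/25*e3 + 27/20*e123
Answer: 81/20*e1 + 63/25*e2 - 54/25*e3 + 27/20*e123


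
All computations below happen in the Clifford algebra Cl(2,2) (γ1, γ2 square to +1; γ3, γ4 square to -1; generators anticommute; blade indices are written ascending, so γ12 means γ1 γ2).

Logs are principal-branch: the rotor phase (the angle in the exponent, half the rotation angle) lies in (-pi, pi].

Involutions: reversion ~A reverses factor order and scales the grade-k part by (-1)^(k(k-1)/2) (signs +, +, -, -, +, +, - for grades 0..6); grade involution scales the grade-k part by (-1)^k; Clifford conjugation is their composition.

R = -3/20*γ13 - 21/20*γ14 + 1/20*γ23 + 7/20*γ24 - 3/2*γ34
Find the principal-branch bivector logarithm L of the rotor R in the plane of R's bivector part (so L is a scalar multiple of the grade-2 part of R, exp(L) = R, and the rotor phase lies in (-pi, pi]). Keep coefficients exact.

The scalar part of R is 0, which pins the rotor phase on the principal branch; dividing the bivector part by the sine of that phase recovers the unit plane, and L is the phase times that plane.
Concretely: cos(phase) = 0 gives phase = ±pi/2, and since phase/sin(phase) is even the sign is immaterial: L = (phase/sin(phase)) * <R>_2 = (pi/2) * <R>_2.
Answer: -3*pi/40*γ13 - 21*pi/40*γ14 + pi/40*γ23 + 7*pi/40*γ24 - 3*pi/4*γ34


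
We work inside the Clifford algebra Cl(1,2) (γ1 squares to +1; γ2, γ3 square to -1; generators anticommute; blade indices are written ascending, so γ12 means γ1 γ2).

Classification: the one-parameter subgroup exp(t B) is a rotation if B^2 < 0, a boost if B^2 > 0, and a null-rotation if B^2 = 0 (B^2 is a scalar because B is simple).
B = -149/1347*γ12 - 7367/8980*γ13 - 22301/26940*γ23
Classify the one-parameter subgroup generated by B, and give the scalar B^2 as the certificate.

B^2 term by term: the squares give (-149/1347)^2*(γ12)^2 + (-7367/8980)^2*(γ13)^2 + (-22301/26940)^2*(γ23)^2 = 22201/1814409*(+1) + 54272689/80640400*(+1) + 497334601/725763600*(-1) = 0 (each basis 2-blade squares to minus the product of its generators' squares); cross terms between blades sharing an index anticommute and cancel. So B^2 = 0.
Answer: null-rotation, certificate B^2 = 0. One invariant decides it: the square 0 survives every conjugation, and its sign is exactly the classification.


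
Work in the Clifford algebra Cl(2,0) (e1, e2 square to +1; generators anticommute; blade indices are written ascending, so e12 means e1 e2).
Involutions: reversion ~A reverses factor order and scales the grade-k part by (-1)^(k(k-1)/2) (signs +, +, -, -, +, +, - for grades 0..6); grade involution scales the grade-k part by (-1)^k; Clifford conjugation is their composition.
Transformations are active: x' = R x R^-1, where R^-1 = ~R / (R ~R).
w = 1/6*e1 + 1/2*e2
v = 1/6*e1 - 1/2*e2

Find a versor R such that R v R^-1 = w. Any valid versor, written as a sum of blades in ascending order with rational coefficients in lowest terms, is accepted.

Key observation: q(v) = q(w) = 5/18 (sandwiches preserve the norm), so R = v + w = 1/3*e1 works whenever it is invertible — the component of v along it is kept and (v - w)/2 reverses, sending v to w.
Answer: 1/3*e1


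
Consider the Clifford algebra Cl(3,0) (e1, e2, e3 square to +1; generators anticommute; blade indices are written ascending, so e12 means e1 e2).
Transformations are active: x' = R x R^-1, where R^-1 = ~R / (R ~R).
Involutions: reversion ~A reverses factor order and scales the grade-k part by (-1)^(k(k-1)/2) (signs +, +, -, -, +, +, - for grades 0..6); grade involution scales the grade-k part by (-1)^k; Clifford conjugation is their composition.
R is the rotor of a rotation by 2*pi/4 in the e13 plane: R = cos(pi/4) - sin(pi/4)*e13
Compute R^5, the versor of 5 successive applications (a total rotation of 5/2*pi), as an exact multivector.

Rotor phase runs at HALF the rotation angle; powers of one rotor simply add phase, so after 5 steps in e13 the phase is 5*pi/4 = 5*pi/4 and R^5 = cos(5*pi/4) - sin(5*pi/4)*e13.
cos(5*pi/4) = -sqrt(2)/2 and sin(5*pi/4) = -sqrt(2)/2, so R^5 = -sqrt(2)/2 + sqrt(2)/2*e13. The net rotation is 1/2*pi (after discarding 1 full turn, each of which contributes a factor -1 to the rotor); the rotor keeps the half-angle phase exactly.
Answer: -sqrt(2)/2 + sqrt(2)/2*e13


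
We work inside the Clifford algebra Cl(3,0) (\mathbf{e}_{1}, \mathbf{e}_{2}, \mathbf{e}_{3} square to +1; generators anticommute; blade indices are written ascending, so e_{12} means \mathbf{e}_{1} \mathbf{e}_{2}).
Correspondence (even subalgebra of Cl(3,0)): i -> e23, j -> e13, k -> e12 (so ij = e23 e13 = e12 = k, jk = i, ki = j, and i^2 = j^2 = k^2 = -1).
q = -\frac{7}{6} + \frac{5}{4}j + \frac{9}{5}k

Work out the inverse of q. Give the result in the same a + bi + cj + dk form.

In blades: q = -\frac{7}{6} + \frac{9}{5} e_{12} + \frac{5}{4} e_{13}.
With qbar = -\frac{7}{6} - \frac{9}{5} e_{12} - \frac{5}{4} e_{13} (scalar fixed, mapped units negated), q qbar = \frac{22189}{3600} (the sum of squared coefficients), so q^-1 = qbar / (\frac{22189}{3600}) = -\frac{4200}{22189} - \frac{6480}{22189} e_{12} - \frac{4500}{22189} e_{13}; translating back:
Answer: -\frac{4200}{22189} - \frac{4500}{22189}j - \frac{6480}{22189}k


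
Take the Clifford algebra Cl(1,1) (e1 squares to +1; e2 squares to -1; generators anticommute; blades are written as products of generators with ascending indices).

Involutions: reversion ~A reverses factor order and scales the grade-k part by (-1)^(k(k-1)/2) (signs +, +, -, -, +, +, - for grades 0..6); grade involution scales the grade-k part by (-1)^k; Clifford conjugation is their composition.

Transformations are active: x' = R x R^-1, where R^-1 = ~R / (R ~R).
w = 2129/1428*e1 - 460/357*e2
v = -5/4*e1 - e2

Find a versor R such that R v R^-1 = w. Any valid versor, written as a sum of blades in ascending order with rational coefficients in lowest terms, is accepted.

Key observation: q(v) = q(w) = 9/16 (sandwiches preserve the norm), so R = v + w = 86/357*e1 - 817/357*e2 works whenever it is invertible — the component of v along it is kept and (v - w)/2 reverses, sending v to w.
Answer: 86/357*e1 - 817/357*e2


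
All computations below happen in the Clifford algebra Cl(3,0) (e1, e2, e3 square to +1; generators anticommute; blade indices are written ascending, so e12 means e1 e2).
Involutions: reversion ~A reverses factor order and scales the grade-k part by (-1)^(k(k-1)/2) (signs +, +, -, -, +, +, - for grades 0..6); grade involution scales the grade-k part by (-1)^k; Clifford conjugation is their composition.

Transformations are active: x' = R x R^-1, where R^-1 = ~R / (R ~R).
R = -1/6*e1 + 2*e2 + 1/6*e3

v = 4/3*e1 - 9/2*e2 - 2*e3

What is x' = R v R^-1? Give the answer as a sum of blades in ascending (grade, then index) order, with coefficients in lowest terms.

~R = -1/6*e1 + 2*e2 + 1/6*e3, and R ~R = 73/18, so R^-1 = ~R / (73/18).
R v = -86/9 - 23/12*e12 + 1/9*e13 - 13/4*e23
Answer: -40/73*e1 - 719/146*e2 + 266/219*e3


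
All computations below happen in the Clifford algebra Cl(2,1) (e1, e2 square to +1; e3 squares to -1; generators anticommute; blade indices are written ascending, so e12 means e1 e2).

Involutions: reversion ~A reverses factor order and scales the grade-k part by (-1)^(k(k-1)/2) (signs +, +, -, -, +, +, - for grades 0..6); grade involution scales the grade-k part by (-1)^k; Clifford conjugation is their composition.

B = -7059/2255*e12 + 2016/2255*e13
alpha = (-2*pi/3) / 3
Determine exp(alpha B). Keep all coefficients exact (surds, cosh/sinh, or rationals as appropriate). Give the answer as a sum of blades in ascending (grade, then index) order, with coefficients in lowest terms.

B^2 term by term: the squares give (-7059/2255)^2*(e12)^2 + (2016/2255)^2*(e13)^2 = 49829481/5085025*(-1) + 4064256/5085025*(+1) = -9 (each basis 2-blade squares to minus the product of its generators' squares); cross terms between blades sharing an index anticommute and cancel. So B^2 = -9.
B^2 = -9 — B^2 < 0, so the exponential closes trigonometrically: l = 3, alpha*l = -2*pi/3, so exp(alpha B) = cos(-2*pi/3) + (sin(-2*pi/3)/3)*B = -1/2 + (-sqrt(3)/6)*B.
Answer: -1/2 + 2353*sqrt(3)/4510*e12 - 336*sqrt(3)/2255*e13


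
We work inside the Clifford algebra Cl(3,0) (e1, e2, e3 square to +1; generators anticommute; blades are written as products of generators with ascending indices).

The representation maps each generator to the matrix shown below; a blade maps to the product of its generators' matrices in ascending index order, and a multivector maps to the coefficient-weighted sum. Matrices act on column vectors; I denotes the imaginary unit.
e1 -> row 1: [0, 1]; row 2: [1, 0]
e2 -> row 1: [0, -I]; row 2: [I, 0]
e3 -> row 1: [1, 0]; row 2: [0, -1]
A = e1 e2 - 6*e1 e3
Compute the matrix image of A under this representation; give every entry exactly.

Bivector images (products of the table entries): rho(e1 e2) = rho(e1)rho(e2) = row 1: [I, 0]; row 2: [0, -I]; rho(e1 e3) = rho(e1)rho(e3) = row 1: [0, -1]; row 2: [1, 0].
M = (1)*rho(e1 e2) + (-6)*rho(e1 e3), summed entrywise:
Answer: row 1: [I, 6]; row 2: [-6, -I]


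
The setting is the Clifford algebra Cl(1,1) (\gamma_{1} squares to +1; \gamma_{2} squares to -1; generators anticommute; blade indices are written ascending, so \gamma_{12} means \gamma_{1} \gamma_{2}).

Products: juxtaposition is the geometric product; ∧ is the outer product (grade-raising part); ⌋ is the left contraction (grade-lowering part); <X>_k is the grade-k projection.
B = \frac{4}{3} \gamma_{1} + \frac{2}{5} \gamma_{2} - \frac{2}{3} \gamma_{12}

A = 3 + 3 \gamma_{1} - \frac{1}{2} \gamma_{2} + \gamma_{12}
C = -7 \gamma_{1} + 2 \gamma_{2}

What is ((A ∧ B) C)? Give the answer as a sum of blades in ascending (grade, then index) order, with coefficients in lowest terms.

step 1: 4 \gamma_{1} + \frac{6}{5} \gamma_{2} - \frac{2}{15} \gamma_{12}
step 2: -\frac{152}{5} + \frac{4}{15} \gamma_{1} - \frac{14}{15} \gamma_{2} + \frac{82}{5} \gamma_{12}
Answer: -\frac{152}{5} + \frac{4}{15} \gamma_{1} - \frac{14}{15} \gamma_{2} + \frac{82}{5} \gamma_{12}


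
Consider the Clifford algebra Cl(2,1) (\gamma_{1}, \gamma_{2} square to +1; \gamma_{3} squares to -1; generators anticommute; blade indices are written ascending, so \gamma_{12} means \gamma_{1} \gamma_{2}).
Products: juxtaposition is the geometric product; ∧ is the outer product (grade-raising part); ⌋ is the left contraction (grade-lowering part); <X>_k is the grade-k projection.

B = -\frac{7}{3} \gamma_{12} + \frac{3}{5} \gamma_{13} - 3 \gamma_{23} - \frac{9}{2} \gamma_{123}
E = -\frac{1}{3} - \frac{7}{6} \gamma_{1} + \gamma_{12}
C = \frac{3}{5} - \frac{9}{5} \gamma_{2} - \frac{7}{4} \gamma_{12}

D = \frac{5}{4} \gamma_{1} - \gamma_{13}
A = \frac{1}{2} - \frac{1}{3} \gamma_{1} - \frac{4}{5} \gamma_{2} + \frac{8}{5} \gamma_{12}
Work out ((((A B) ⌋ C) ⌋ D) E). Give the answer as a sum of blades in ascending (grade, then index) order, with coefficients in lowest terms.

step 1: \frac{56}{15} - \frac{28}{15} \gamma_{1} + \frac{7}{9} \gamma_{2} + \frac{47}{5} \gamma_{3} - \frac{7}{6} \gamma_{12} - \frac{81}{10} \gamma_{13} - \frac{24}{25} \gamma_{23} - \frac{77}{100} \gamma_{123}
step 2: -\frac{721}{600} + \frac{49}{36} \gamma_{1} - \frac{259}{75} \gamma_{2} - \frac{98}{15} \gamma_{12}
step 3: \frac{245}{144} - \frac{721}{480} \gamma_{1} - \frac{49}{36} \gamma_{3} + \frac{721}{600} \gamma_{13}
step 4: \frac{10241}{8640} - \frac{1603}{1080} \gamma_{1} - \frac{721}{480} \gamma_{2} + \frac{20041}{10800} \gamma_{3} + \frac{245}{144} \gamma_{12} - \frac{5369}{2700} \gamma_{13} + \frac{721}{600} \gamma_{23} - \frac{49}{36} \gamma_{123}
Answer: \frac{10241}{8640} - \frac{1603}{1080} \gamma_{1} - \frac{721}{480} \gamma_{2} + \frac{20041}{10800} \gamma_{3} + \frac{245}{144} \gamma_{12} - \frac{5369}{2700} \gamma_{13} + \frac{721}{600} \gamma_{23} - \frac{49}{36} \gamma_{123}


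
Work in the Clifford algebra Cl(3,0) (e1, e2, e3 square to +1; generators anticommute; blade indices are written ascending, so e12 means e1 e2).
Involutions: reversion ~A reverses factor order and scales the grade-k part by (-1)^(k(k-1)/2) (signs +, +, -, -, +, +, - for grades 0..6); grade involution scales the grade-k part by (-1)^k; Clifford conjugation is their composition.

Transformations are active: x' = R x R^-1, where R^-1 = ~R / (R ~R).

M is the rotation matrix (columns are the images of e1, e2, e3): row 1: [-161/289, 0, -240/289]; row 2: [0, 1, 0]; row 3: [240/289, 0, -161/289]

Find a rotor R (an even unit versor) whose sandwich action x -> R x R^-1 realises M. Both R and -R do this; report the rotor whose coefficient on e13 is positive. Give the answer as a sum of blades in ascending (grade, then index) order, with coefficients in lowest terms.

Method: write R = a + b12*e12 + b13*e13 + b23*e23 with a^2 + b12^2 + b13^2 + b23^2 = 1 (so R^-1 = ~R). Expanding the columns R e_j ~R gives tr M = 4a^2 - 1 and, from the antisymmetric part, M21 - M12 = -4a*b12, M13 - M31 = 4a*b13, M32 - M23 = -4a*b23.
Here tr M = -33/289, so a^2 = (1 + tr M)/4 = 64/289 and a = ±8/17. Taking a = 8/17: M21 - M12 = 0, M13 - M31 = -480/289, M32 - M23 = 0, giving b12 = 0, b13 = -15/17, b23 = 0, i.e. R = 8/17 - 15/17*e13.
Its e13 coefficient is negative, so report the other preimage -R.
Answer: -8/17 + 15/17*e13. Sheet selection: the two-to-one cover makes ±R indistinguishable at the matrix level (trace -33/289), so uniqueness comes from the required sign on e13.


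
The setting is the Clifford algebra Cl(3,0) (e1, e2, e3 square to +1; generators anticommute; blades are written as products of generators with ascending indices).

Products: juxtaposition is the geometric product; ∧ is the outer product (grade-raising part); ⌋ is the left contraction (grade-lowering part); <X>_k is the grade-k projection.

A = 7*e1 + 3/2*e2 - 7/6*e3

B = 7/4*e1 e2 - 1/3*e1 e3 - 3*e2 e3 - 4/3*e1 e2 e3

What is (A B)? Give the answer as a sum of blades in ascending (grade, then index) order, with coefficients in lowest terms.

step 1: -217/72*e1 + 35/4*e2 - 41/6*e3 + 14/9*e1 e2 + 2*e1 e3 - 28/3*e2 e3 - 541/24*e1 e2 e3
Answer: -217/72*e1 + 35/4*e2 - 41/6*e3 + 14/9*e1 e2 + 2*e1 e3 - 28/3*e2 e3 - 541/24*e1 e2 e3


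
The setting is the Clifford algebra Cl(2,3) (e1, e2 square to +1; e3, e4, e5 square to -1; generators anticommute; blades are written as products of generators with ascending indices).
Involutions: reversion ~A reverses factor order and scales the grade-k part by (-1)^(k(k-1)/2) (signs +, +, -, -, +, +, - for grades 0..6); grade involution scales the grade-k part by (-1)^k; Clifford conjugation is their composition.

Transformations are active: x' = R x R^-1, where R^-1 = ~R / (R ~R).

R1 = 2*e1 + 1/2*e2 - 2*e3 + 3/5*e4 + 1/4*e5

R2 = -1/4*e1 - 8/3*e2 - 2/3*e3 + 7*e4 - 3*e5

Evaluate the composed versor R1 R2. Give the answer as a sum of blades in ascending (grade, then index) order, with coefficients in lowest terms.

Distribute over the terms of R1 (each basis-blade product reordered to ascending indices, repeated generators contracted through their squares):
(2*e1) R2 = -1/2 - 16/3*e1 e2 - 4/3*e1 e3 + 14*e1 e4 - 6*e1 e5
(1/2*e2) R2 = -4/3 + 1/8*e1 e2 - 1/3*e2 e3 + 7/2*e2 e4 - 3/2*e2 e5
(-2*e3) R2 = -4/3 - 1/2*e1 e3 - 16/3*e2 e3 - 14*e3 e4 + 6*e3 e5
(3/5*e4) R2 = -21/5 + 3/20*e1 e4 + 8/5*e2 e4 + 2/5*e3 e4 - 9/5*e4 e5
(1/4*e5) R2 = 3/4 + 1/16*e1 e5 + 2/3*e2 e5 + 1/6*e3 e5 - 7/4*e4 e5
Summing the partial products and collecting blades:
Answer: -397/60 - 125/24*e1 e2 - 11/6*e1 e3 + 283/20*e1 e4 - 95/16*e1 e5 - 17/3*e2 e3 + 51/10*e2 e4 - 5/6*e2 e5 - 68/5*e3 e4 + 37/6*e3 e5 - 71/20*e4 e5


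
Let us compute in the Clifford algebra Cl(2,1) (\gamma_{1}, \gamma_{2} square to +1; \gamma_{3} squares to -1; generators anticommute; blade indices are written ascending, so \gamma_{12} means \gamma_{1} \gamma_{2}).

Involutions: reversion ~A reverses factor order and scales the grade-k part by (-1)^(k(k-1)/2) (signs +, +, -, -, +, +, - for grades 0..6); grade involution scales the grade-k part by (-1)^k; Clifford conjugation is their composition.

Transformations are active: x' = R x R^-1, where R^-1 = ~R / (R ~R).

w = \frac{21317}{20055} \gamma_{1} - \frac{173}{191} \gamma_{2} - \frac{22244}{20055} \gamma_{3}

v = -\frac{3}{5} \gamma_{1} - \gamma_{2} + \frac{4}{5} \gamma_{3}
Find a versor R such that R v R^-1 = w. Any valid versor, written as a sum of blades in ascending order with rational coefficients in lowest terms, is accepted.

Sketch: the shared square \frac{18}{25} makes R = v + w = \frac{9284}{20055} \gamma_{1} - \frac{364}{191} \gamma_{2} - \frac{1240}{4011} \gamma_{3} the natural versor; its sandwich fixes that direction, negates (v - w)/2, and sends v to w.
Answer: \frac{9284}{20055} \gamma_{1} - \frac{364}{191} \gamma_{2} - \frac{1240}{4011} \gamma_{3}


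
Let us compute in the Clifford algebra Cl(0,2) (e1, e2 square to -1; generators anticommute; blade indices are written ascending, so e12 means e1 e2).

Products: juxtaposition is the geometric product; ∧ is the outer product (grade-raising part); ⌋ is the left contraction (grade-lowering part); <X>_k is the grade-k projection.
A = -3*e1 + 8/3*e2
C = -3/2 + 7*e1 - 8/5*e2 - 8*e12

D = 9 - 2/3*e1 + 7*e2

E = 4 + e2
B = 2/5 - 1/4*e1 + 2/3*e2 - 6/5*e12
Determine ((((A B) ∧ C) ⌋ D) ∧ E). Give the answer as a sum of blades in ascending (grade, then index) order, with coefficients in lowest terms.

step 1: -91/36 - 22/5*e1 - 38/15*e2 - 4/3*e12
step 2: 91/24 - 1997/180*e1 + 353/45*e2 + 10574/225*e12
step 3: -30437/1080 - 91/36*e1 + 637/24*e2
step 4: -30437/270 - 91/9*e1 + 84223/1080*e2 - 91/36*e12
Answer: -30437/270 - 91/9*e1 + 84223/1080*e2 - 91/36*e12
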